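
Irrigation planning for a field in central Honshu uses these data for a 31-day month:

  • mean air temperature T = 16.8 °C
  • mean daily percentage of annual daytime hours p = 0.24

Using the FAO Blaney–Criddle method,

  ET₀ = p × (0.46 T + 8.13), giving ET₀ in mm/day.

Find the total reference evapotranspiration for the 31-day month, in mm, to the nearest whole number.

ET₀ = 0.24 × (0.46 × 16.8 + 8.13) = 0.24 × 15.858 = 3.8059 mm/d
Monthly total = 3.8059 × 31 = 117.983 mm

118 mm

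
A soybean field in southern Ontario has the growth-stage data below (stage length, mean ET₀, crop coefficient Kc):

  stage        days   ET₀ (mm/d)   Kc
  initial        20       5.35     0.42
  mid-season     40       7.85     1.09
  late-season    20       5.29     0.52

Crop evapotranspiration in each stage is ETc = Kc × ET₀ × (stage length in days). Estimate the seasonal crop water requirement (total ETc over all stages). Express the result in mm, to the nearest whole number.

442 mm

initial: 0.42 × 5.35 × 20 = 44.94 mm
mid-season: 1.09 × 7.85 × 40 = 342.26 mm
late-season: 0.52 × 5.29 × 20 = 55.02 mm
Seasonal total = 442.22 mm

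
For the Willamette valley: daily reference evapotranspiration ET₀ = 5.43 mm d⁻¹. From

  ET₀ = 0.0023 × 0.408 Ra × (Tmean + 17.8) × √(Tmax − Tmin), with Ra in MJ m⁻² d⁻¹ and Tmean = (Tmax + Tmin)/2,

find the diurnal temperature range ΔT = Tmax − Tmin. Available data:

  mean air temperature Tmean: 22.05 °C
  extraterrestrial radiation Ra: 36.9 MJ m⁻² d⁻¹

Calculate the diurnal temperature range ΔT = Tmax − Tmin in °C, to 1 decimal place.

√ΔT = ET₀ / [0.0023 × 0.408 × Ra × (Tmean+17.8)] = 5.43 / (0.0023 × 15.0552 × 39.85) = 3.9351
ΔT = 3.9351² = 15.485 °C

15.5 °C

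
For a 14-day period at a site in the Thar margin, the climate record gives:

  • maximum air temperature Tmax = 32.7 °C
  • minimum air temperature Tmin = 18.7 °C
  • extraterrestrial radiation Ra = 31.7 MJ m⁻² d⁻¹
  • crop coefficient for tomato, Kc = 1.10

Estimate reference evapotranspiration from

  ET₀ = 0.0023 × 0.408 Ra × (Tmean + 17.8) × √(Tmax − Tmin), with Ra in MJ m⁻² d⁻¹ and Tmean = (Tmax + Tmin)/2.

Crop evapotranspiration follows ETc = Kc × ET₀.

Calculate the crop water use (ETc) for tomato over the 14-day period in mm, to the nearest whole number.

75 mm

Tmean = (32.7 + 18.7)/2 = 25.70 °C
0.408 Ra = 0.408 × 31.7 = 12.9336 mm/d equivalent
ET₀ = 0.0023 × 12.9336 × (25.70 + 17.8) × √14.0 = 0.0023 × 12.9336 × 43.50 × 3.7417 = 4.8418 mm/d
ETc = Kc × ET₀ = 1.10 × 4.8418 = 5.3260 mm/d
Over 14 days: 5.3260 × 14 = 74.564 mm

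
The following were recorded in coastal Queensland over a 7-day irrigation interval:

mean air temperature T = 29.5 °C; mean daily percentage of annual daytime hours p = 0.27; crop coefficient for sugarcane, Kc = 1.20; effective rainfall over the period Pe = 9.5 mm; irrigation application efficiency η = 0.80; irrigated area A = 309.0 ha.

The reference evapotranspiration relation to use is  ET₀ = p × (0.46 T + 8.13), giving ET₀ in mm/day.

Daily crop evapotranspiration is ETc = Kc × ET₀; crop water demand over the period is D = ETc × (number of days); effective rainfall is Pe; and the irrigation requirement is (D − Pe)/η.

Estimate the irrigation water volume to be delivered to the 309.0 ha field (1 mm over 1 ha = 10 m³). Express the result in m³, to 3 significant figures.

153000 m³

ET₀ = 0.27 × (0.46 × 29.5 + 8.13) = 0.27 × 21.700 = 5.8590 mm/d
ETc = Kc × ET₀ = 1.20 × 5.8590 = 7.0308 mm/d
Crop demand D = ETc × 7 d = 7.0308 × 7 = 49.216 mm
D − Pe = 49.216 − 9.5 = 39.716 mm
Gross irrigation = 39.716 / 0.80 = 49.645 mm
Volume = 49.645 mm × 309.0 ha × 10 = 153403.1 m³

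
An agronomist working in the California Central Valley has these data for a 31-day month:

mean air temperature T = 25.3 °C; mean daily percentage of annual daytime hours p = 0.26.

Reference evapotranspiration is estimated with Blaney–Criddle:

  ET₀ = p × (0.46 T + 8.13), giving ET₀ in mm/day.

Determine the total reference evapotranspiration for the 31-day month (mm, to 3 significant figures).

159 mm

ET₀ = 0.26 × (0.46 × 25.3 + 8.13) = 0.26 × 19.768 = 5.1397 mm/d
Monthly total = 5.1397 × 31 = 159.331 mm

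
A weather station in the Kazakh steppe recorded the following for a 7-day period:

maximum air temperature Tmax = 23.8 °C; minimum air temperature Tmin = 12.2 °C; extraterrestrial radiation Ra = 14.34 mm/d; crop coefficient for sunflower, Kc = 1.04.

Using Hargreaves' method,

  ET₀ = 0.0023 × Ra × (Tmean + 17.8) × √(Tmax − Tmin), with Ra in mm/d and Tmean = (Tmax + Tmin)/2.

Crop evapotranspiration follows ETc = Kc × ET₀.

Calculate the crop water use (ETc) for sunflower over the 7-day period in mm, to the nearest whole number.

Tmean = (23.8 + 12.2)/2 = 18.00 °C
ET₀ = 0.0023 × 14.34 × (18.00 + 17.8) × √11.6 = 0.0023 × 14.34 × 35.80 × 3.4059 = 4.0215 mm/d
ETc = Kc × ET₀ = 1.04 × 4.0215 = 4.1824 mm/d
Over 7 days: 4.1824 × 7 = 29.277 mm

29 mm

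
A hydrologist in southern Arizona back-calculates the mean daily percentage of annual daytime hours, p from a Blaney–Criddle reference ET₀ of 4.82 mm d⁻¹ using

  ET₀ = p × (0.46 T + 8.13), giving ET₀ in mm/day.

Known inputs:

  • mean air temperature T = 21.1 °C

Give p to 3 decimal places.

p = ET₀ / (0.46 T + 8.13) = 4.82 / (0.46 × 21.1 + 8.13) = 4.82 / 17.836 = 0.2702

0.270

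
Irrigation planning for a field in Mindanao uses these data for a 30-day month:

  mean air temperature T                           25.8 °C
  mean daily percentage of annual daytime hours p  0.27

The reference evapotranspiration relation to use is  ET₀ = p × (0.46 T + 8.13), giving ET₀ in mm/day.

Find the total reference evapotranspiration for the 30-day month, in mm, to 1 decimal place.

ET₀ = 0.27 × (0.46 × 25.8 + 8.13) = 0.27 × 19.998 = 5.3995 mm/d
Monthly total = 5.3995 × 30 = 161.985 mm

162.0 mm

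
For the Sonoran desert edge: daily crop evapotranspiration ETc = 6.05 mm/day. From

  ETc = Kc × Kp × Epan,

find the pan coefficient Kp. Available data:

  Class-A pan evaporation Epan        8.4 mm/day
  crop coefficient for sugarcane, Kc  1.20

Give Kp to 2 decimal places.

ETc = Kc × Kp × Epan  ⇒  Kp = ETc / (Kc × Epan)
Kp = 6.05 / (1.20 × 8.4) = 6.05 / 10.080 = 0.6002

0.60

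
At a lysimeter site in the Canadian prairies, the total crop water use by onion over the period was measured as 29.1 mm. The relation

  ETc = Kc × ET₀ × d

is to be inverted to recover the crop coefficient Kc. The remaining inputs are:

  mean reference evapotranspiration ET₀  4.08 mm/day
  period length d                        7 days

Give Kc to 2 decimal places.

1.02

ETc = Kc × ET₀ × d  ⇒  Kc = ETc / (ET₀ × d)
Kc = 29.1 / (4.08 × 7) = 29.1 / 28.56 = 1.0189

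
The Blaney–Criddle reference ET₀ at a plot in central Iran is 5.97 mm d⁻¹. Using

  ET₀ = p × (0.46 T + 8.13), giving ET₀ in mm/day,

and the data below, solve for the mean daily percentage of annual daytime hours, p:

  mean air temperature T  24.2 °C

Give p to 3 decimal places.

p = ET₀ / (0.46 T + 8.13) = 5.97 / (0.46 × 24.2 + 8.13) = 5.97 / 19.262 = 0.3099

0.310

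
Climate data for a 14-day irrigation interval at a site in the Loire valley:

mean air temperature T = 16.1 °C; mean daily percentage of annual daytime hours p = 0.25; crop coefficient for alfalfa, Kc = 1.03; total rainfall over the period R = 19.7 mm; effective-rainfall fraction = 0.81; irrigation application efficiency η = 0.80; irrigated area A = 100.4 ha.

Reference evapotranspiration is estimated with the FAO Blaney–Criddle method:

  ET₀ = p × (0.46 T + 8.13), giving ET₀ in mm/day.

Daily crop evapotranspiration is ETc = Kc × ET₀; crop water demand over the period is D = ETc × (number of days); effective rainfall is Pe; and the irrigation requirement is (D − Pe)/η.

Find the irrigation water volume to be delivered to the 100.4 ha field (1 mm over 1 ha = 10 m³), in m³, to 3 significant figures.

50300 m³

ET₀ = 0.25 × (0.46 × 16.1 + 8.13) = 0.25 × 15.536 = 3.8840 mm/d
ETc = Kc × ET₀ = 1.03 × 3.8840 = 4.0005 mm/d
Crop demand D = ETc × 14 d = 4.0005 × 14 = 56.007 mm
Pe = 0.81 × 19.7 = 15.957 mm
D − Pe = 56.007 − 15.957 = 40.050 mm
Gross irrigation = 40.050 / 0.80 = 50.063 mm
Volume = 50.063 mm × 100.4 ha × 10 = 50263.3 m³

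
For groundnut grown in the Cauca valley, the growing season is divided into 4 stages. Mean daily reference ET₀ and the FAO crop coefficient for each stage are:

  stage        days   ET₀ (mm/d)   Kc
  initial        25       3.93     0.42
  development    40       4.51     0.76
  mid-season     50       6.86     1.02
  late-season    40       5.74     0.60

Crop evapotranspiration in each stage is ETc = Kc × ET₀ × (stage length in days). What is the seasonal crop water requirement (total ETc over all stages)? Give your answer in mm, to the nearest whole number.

666 mm

initial: 0.42 × 3.93 × 25 = 41.27 mm
development: 0.76 × 4.51 × 40 = 137.10 mm
mid-season: 1.02 × 6.86 × 50 = 349.86 mm
late-season: 0.60 × 5.74 × 40 = 137.76 mm
Seasonal total = 665.99 mm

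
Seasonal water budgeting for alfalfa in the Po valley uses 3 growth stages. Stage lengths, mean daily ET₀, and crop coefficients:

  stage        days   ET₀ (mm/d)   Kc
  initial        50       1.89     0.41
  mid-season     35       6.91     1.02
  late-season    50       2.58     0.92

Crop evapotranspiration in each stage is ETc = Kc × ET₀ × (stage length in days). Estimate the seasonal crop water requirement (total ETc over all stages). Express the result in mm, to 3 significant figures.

initial: 0.41 × 1.89 × 50 = 38.75 mm
mid-season: 1.02 × 6.91 × 35 = 246.69 mm
late-season: 0.92 × 2.58 × 50 = 118.68 mm
Seasonal total = 404.12 mm

404 mm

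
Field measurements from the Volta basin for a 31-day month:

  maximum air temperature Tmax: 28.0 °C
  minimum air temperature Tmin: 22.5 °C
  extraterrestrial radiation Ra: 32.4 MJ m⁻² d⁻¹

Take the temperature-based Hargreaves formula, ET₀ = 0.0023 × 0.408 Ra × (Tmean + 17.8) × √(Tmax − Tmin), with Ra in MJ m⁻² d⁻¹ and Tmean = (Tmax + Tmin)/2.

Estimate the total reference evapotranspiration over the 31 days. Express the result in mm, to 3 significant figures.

Tmean = (28.0 + 22.5)/2 = 25.25 °C
0.408 Ra = 0.408 × 32.4 = 13.2192 mm/d equivalent
ET₀ = 0.0023 × 13.2192 × (25.25 + 17.8) × √5.5 = 0.0023 × 13.2192 × 43.05 × 2.3452 = 3.0696 mm/d
Over 31 days: 3.0696 × 31 = 95.158 mm

95.2 mm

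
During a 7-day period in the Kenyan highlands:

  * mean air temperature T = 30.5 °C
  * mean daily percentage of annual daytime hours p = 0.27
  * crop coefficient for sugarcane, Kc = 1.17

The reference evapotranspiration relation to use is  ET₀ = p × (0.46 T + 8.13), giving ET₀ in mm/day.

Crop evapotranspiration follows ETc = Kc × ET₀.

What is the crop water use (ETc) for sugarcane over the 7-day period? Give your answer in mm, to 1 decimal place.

ET₀ = 0.27 × (0.46 × 30.5 + 8.13) = 0.27 × 22.160 = 5.9832 mm/d
ETc = Kc × ET₀ = 1.17 × 5.9832 = 7.0003 mm/d
Over 7 days: 7.0003 × 7 = 49.002 mm

49.0 mm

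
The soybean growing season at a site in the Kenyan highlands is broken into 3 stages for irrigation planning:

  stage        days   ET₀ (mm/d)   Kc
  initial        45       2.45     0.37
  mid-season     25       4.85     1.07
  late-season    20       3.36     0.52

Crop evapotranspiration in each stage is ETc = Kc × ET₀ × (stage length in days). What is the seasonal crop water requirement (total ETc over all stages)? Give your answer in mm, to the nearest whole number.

initial: 0.37 × 2.45 × 45 = 40.79 mm
mid-season: 1.07 × 4.85 × 25 = 129.74 mm
late-season: 0.52 × 3.36 × 20 = 34.94 mm
Seasonal total = 205.47 mm

205 mm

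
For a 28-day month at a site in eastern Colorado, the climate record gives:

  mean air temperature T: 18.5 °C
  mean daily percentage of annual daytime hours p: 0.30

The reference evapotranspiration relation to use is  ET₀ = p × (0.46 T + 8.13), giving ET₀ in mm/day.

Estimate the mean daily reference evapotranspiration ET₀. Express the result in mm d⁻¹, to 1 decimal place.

5.0 mm d⁻¹

ET₀ = 0.30 × (0.46 × 18.5 + 8.13) = 0.30 × 16.640 = 4.9920 mm/d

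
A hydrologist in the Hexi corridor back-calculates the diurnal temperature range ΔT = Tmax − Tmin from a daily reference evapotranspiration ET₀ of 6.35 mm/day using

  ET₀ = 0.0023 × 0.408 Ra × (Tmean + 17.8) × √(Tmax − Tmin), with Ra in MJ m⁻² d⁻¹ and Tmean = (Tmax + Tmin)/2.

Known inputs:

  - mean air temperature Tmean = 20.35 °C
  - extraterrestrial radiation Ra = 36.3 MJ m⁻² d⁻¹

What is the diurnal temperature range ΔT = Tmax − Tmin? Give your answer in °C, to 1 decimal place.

√ΔT = ET₀ / [0.0023 × 0.408 × Ra × (Tmean+17.8)] = 6.35 / (0.0023 × 14.8104 × 38.15) = 4.8863
ΔT = 4.8863² = 23.876 °C

23.9 °C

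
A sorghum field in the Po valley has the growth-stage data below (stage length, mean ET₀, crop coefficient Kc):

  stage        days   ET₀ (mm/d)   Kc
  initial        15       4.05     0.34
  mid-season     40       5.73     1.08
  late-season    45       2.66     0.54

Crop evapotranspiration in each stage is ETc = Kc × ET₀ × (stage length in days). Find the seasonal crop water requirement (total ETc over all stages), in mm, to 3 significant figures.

333 mm

initial: 0.34 × 4.05 × 15 = 20.66 mm
mid-season: 1.08 × 5.73 × 40 = 247.54 mm
late-season: 0.54 × 2.66 × 45 = 64.64 mm
Seasonal total = 332.84 mm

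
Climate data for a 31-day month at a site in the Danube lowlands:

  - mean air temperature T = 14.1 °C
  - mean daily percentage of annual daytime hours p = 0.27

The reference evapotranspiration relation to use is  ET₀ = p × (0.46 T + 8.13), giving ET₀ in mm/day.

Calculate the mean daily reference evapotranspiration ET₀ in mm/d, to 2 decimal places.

ET₀ = 0.27 × (0.46 × 14.1 + 8.13) = 0.27 × 14.616 = 3.9463 mm/d

3.95 mm/d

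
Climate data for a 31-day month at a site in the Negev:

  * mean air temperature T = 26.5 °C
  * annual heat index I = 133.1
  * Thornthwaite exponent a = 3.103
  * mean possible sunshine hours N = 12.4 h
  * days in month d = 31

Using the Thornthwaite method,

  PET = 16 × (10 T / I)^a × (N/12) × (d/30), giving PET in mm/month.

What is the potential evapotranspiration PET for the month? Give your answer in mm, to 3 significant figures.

145 mm

10T/I = 10 × 26.5 / 133.1 = 1.9910
(10T/I)^a = 1.9910^3.103 = 8.4726
Uncorrected PET = 16 × 8.4726 = 135.562 mm
Correction = (N/12)(d/30) = (12.4/12)(31/30) = 1.0678
PET = 135.562 × 1.0678 = 144.753 mm/month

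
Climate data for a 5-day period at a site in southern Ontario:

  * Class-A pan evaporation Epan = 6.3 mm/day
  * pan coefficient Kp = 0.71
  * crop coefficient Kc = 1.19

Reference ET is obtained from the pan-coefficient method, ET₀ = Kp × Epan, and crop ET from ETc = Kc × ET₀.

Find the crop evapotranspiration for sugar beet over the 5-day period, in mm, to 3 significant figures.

ET₀ = 0.71 × 6.3 = 4.4730 mm/d
ETc = Kc × ET₀ = 1.19 × 4.4730 = 5.3229 mm/d
Over 5 days: 5.3229 × 5 = 26.615 mm

26.6 mm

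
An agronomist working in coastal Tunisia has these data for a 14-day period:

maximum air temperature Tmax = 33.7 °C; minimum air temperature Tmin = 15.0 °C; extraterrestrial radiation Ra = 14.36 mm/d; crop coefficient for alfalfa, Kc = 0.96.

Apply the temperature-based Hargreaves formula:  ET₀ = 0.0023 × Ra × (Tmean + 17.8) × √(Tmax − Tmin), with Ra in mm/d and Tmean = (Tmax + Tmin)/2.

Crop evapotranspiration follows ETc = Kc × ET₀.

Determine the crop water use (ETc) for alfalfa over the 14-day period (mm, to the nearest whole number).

Tmean = (33.7 + 15.0)/2 = 24.35 °C
ET₀ = 0.0023 × 14.36 × (24.35 + 17.8) × √18.7 = 0.0023 × 14.36 × 42.15 × 4.3243 = 6.0200 mm/d
ETc = Kc × ET₀ = 0.96 × 6.0200 = 5.7792 mm/d
Over 14 days: 5.7792 × 14 = 80.909 mm

81 mm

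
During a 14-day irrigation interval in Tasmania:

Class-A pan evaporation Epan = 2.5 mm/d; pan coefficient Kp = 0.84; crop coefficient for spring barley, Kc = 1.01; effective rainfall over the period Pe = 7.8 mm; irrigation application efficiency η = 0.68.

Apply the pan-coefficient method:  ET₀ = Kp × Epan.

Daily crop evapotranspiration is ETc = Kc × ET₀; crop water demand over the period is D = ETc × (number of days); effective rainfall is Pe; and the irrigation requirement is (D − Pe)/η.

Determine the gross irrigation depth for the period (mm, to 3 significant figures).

ET₀ = 0.84 × 2.5 = 2.1000 mm/d
ETc = Kc × ET₀ = 1.01 × 2.1000 = 2.1210 mm/d
Crop demand D = ETc × 14 d = 2.1210 × 14 = 29.694 mm
D − Pe = 29.694 − 7.8 = 21.894 mm
Gross irrigation = 21.894 / 0.68 = 32.197 mm

32.2 mm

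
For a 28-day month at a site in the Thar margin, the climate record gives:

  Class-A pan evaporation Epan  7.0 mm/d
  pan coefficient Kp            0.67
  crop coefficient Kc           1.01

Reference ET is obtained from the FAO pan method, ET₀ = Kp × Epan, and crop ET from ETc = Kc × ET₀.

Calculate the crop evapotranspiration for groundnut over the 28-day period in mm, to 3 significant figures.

133 mm

ET₀ = 0.67 × 7.0 = 4.6900 mm/d
ETc = Kc × ET₀ = 1.01 × 4.6900 = 4.7369 mm/d
Over 28 days: 4.7369 × 28 = 132.633 mm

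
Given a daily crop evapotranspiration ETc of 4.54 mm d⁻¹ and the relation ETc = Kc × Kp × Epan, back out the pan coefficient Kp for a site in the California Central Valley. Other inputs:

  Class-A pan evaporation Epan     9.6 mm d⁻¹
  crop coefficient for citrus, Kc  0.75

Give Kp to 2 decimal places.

ETc = Kc × Kp × Epan  ⇒  Kp = ETc / (Kc × Epan)
Kp = 4.54 / (0.75 × 9.6) = 4.54 / 7.200 = 0.6306

0.63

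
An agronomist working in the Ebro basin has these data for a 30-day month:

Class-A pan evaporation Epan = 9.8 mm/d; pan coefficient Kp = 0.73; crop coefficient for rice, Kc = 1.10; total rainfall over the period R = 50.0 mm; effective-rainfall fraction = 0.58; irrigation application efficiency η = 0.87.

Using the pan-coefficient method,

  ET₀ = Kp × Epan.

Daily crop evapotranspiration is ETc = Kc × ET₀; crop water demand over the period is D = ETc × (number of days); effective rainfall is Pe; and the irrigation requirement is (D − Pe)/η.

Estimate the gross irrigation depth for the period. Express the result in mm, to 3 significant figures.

ET₀ = 0.73 × 9.8 = 7.1540 mm/d
ETc = Kc × ET₀ = 1.10 × 7.1540 = 7.8694 mm/d
Crop demand D = ETc × 30 d = 7.8694 × 30 = 236.082 mm
Pe = 0.58 × 50.0 = 29.000 mm
D − Pe = 236.082 − 29.000 = 207.082 mm
Gross irrigation = 207.082 / 0.87 = 238.025 mm

238 mm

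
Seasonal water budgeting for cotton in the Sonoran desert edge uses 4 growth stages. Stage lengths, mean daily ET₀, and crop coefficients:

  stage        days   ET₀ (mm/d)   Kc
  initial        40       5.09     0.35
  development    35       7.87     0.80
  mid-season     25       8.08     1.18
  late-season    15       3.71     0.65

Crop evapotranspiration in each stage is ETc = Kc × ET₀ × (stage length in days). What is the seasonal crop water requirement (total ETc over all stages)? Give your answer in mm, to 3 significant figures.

566 mm

initial: 0.35 × 5.09 × 40 = 71.26 mm
development: 0.80 × 7.87 × 35 = 220.36 mm
mid-season: 1.18 × 8.08 × 25 = 238.36 mm
late-season: 0.65 × 3.71 × 15 = 36.17 mm
Seasonal total = 566.15 mm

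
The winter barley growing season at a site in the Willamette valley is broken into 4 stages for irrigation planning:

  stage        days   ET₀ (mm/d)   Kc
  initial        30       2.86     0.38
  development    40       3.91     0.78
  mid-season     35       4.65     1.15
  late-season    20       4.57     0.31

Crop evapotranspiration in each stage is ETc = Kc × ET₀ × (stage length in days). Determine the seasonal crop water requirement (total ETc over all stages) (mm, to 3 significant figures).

370 mm

initial: 0.38 × 2.86 × 30 = 32.60 mm
development: 0.78 × 3.91 × 40 = 121.99 mm
mid-season: 1.15 × 4.65 × 35 = 187.16 mm
late-season: 0.31 × 4.57 × 20 = 28.33 mm
Seasonal total = 370.08 mm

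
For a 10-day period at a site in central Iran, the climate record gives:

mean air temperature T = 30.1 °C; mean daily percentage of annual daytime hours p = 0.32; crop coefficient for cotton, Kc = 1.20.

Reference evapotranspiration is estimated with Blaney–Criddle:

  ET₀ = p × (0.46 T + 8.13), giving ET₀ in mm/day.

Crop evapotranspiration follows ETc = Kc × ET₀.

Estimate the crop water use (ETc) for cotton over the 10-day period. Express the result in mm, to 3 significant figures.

ET₀ = 0.32 × (0.46 × 30.1 + 8.13) = 0.32 × 21.976 = 7.0323 mm/d
ETc = Kc × ET₀ = 1.20 × 7.0323 = 8.4388 mm/d
Over 10 days: 8.4388 × 10 = 84.388 mm

84.4 mm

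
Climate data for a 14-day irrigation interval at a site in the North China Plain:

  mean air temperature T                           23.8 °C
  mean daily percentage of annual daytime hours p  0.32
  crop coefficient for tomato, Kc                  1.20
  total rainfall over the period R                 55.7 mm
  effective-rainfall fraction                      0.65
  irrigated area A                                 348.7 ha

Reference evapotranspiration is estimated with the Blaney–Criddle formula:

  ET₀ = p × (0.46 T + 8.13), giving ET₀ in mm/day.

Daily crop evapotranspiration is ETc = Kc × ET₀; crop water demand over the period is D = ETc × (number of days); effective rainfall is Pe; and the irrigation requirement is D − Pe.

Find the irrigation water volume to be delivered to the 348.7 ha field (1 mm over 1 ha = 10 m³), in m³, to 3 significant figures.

231000 m³

ET₀ = 0.32 × (0.46 × 23.8 + 8.13) = 0.32 × 19.078 = 6.1050 mm/d
ETc = Kc × ET₀ = 1.20 × 6.1050 = 7.3260 mm/d
Crop demand D = ETc × 14 d = 7.3260 × 14 = 102.564 mm
Pe = 0.65 × 55.7 = 36.205 mm
D − Pe = 102.564 − 36.205 = 66.359 mm
Volume = 66.359 mm × 348.7 ha × 10 = 231393.8 m³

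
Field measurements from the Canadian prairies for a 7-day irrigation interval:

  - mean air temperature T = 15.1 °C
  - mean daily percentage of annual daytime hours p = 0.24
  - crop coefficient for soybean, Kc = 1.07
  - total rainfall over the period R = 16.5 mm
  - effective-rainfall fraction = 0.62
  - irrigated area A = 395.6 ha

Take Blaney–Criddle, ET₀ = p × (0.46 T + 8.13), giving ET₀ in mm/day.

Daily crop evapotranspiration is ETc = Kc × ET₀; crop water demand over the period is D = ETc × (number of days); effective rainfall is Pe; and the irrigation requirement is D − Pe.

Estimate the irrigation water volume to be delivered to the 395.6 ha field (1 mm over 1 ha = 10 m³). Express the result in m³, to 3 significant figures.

ET₀ = 0.24 × (0.46 × 15.1 + 8.13) = 0.24 × 15.076 = 3.6182 mm/d
ETc = Kc × ET₀ = 1.07 × 3.6182 = 3.8715 mm/d
Crop demand D = ETc × 7 d = 3.8715 × 7 = 27.101 mm
Pe = 0.62 × 16.5 = 10.230 mm
D − Pe = 27.101 − 10.230 = 16.871 mm
Volume = 16.871 mm × 395.6 ha × 10 = 66741.7 m³

66700 m³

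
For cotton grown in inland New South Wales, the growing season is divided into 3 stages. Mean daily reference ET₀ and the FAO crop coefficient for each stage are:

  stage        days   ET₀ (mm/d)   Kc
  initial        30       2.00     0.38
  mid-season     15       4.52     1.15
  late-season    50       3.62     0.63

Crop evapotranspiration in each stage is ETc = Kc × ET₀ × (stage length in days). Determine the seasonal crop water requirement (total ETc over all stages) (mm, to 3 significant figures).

initial: 0.38 × 2.00 × 30 = 22.80 mm
mid-season: 1.15 × 4.52 × 15 = 77.97 mm
late-season: 0.63 × 3.62 × 50 = 114.03 mm
Seasonal total = 214.80 mm

215 mm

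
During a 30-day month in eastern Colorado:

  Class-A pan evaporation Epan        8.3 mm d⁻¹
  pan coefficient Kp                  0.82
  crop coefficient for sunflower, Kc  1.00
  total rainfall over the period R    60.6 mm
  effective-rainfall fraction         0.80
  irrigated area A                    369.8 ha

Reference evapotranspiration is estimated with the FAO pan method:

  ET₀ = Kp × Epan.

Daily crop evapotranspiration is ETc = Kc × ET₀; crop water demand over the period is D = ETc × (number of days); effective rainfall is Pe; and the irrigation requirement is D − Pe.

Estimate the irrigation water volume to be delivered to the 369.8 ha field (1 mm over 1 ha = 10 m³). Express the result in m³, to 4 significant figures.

575800 m³

ET₀ = 0.82 × 8.3 = 6.8060 mm/d
ETc = Kc × ET₀ = 1.00 × 6.8060 = 6.8060 mm/d
Crop demand D = ETc × 30 d = 6.8060 × 30 = 204.180 mm
Pe = 0.80 × 60.6 = 48.480 mm
D − Pe = 204.180 − 48.480 = 155.700 mm
Volume = 155.700 mm × 369.8 ha × 10 = 575778.6 m³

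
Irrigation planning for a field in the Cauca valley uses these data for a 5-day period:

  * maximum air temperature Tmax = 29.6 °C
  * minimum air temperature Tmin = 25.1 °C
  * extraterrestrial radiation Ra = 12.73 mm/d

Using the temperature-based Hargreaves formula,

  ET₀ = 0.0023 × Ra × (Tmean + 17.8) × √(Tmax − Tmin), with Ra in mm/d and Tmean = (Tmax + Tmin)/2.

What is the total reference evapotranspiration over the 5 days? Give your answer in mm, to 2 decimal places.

14.02 mm

Tmean = (29.6 + 25.1)/2 = 27.35 °C
ET₀ = 0.0023 × 12.73 × (27.35 + 17.8) × √4.5 = 0.0023 × 12.73 × 45.15 × 2.1213 = 2.8042 mm/d
Over 5 days: 2.8042 × 5 = 14.021 mm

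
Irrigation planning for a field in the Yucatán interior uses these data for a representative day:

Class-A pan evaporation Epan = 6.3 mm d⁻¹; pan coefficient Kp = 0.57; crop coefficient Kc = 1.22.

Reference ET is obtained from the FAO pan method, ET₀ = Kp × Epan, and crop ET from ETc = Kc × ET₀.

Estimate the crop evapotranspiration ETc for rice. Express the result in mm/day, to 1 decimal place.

4.4 mm/day

ET₀ = 0.57 × 6.3 = 3.5910 mm/d
ETc = Kc × ET₀ = 1.22 × 3.5910 = 4.3810 mm/d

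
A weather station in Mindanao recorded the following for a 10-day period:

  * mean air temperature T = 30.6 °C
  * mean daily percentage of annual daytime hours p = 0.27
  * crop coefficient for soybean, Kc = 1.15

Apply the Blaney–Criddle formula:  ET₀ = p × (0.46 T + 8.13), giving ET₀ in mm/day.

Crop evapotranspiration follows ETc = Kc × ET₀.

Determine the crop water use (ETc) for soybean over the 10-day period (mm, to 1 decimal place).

68.9 mm

ET₀ = 0.27 × (0.46 × 30.6 + 8.13) = 0.27 × 22.206 = 5.9956 mm/d
ETc = Kc × ET₀ = 1.15 × 5.9956 = 6.8949 mm/d
Over 10 days: 6.8949 × 10 = 68.949 mm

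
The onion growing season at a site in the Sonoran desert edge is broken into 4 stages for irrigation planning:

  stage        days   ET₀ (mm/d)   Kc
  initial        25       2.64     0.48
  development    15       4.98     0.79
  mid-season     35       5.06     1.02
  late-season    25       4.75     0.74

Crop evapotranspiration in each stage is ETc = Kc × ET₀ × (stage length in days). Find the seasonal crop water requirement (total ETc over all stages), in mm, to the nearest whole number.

initial: 0.48 × 2.64 × 25 = 31.68 mm
development: 0.79 × 4.98 × 15 = 59.01 mm
mid-season: 1.02 × 5.06 × 35 = 180.64 mm
late-season: 0.74 × 4.75 × 25 = 87.88 mm
Seasonal total = 359.21 mm

359 mm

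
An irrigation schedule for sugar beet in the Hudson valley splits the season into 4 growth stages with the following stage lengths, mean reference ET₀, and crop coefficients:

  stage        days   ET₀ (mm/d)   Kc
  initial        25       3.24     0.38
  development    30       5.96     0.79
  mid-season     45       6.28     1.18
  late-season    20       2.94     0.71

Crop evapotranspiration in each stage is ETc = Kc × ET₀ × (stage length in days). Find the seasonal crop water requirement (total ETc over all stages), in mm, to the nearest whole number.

547 mm

initial: 0.38 × 3.24 × 25 = 30.78 mm
development: 0.79 × 5.96 × 30 = 141.25 mm
mid-season: 1.18 × 6.28 × 45 = 333.47 mm
late-season: 0.71 × 2.94 × 20 = 41.75 mm
Seasonal total = 547.25 mm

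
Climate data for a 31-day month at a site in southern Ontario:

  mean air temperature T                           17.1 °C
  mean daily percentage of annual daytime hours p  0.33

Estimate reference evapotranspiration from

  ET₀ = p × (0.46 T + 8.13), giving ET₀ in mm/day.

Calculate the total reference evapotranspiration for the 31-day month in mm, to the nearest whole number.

ET₀ = 0.33 × (0.46 × 17.1 + 8.13) = 0.33 × 15.996 = 5.2787 mm/d
Monthly total = 5.2787 × 31 = 163.640 mm

164 mm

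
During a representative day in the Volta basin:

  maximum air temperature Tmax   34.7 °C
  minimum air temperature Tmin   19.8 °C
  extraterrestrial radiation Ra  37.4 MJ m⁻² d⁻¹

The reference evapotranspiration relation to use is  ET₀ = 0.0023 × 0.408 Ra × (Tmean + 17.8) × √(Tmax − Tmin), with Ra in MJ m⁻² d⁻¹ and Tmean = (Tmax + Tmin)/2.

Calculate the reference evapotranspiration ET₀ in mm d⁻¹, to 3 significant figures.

6.10 mm d⁻¹

Tmean = (34.7 + 19.8)/2 = 27.25 °C
0.408 Ra = 0.408 × 37.4 = 15.2592 mm/d equivalent
ET₀ = 0.0023 × 15.2592 × (27.25 + 17.8) × √14.9 = 0.0023 × 15.2592 × 45.05 × 3.8601 = 6.1031 mm/d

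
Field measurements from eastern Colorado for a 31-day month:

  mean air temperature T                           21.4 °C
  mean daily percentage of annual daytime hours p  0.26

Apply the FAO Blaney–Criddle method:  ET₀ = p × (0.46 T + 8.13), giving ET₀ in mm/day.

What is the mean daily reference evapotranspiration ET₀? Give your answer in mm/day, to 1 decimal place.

4.7 mm/day

ET₀ = 0.26 × (0.46 × 21.4 + 8.13) = 0.26 × 17.974 = 4.6732 mm/d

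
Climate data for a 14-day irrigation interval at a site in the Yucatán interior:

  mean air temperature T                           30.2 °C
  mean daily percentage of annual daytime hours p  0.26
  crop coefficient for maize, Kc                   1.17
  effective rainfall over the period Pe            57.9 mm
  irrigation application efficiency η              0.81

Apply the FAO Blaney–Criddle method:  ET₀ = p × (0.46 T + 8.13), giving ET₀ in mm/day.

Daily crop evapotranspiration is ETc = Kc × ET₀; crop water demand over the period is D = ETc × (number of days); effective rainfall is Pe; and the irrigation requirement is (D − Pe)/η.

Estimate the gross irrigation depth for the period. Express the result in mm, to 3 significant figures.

44.3 mm

ET₀ = 0.26 × (0.46 × 30.2 + 8.13) = 0.26 × 22.022 = 5.7257 mm/d
ETc = Kc × ET₀ = 1.17 × 5.7257 = 6.6991 mm/d
Crop demand D = ETc × 14 d = 6.6991 × 14 = 93.787 mm
D − Pe = 93.787 − 57.9 = 35.887 mm
Gross irrigation = 35.887 / 0.81 = 44.305 mm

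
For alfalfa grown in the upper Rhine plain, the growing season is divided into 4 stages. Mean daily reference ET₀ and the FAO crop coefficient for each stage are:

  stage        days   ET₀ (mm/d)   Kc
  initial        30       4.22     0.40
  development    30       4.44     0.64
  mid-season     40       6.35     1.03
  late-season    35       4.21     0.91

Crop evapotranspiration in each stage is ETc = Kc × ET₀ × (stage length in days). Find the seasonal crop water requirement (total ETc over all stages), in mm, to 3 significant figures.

532 mm

initial: 0.40 × 4.22 × 30 = 50.64 mm
development: 0.64 × 4.44 × 30 = 85.25 mm
mid-season: 1.03 × 6.35 × 40 = 261.62 mm
late-season: 0.91 × 4.21 × 35 = 134.09 mm
Seasonal total = 531.60 mm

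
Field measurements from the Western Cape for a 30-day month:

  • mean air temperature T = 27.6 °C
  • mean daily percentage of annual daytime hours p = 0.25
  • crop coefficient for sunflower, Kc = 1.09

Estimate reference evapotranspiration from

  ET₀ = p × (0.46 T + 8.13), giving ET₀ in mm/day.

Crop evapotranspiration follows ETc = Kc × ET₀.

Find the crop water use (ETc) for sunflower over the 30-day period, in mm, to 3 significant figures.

170 mm

ET₀ = 0.25 × (0.46 × 27.6 + 8.13) = 0.25 × 20.826 = 5.2065 mm/d
ETc = Kc × ET₀ = 1.09 × 5.2065 = 5.6751 mm/d
Over 30 days: 5.6751 × 30 = 170.253 mm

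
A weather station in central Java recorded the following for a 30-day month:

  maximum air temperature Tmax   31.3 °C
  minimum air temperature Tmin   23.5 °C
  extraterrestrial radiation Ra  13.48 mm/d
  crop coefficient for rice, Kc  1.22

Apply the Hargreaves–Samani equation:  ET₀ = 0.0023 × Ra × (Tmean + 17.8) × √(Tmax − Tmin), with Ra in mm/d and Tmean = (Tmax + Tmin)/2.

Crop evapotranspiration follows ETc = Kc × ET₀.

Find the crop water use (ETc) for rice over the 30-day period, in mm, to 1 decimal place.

Tmean = (31.3 + 23.5)/2 = 27.40 °C
ET₀ = 0.0023 × 13.48 × (27.40 + 17.8) × √7.8 = 0.0023 × 13.48 × 45.20 × 2.7928 = 3.9138 mm/d
ETc = Kc × ET₀ = 1.22 × 3.9138 = 4.7748 mm/d
Over 30 days: 4.7748 × 30 = 143.244 mm

143.2 mm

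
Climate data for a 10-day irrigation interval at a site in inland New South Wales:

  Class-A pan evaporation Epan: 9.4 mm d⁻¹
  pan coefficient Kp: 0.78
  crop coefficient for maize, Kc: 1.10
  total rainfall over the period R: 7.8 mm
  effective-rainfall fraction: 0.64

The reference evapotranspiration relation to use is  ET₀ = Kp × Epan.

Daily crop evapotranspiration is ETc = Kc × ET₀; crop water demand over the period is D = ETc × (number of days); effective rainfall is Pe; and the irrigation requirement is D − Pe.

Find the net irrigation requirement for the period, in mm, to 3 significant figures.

ET₀ = 0.78 × 9.4 = 7.3320 mm/d
ETc = Kc × ET₀ = 1.10 × 7.3320 = 8.0652 mm/d
Crop demand D = ETc × 10 d = 8.0652 × 10 = 80.652 mm
Pe = 0.64 × 7.8 = 4.992 mm
D − Pe = 80.652 − 4.992 = 75.660 mm

75.7 mm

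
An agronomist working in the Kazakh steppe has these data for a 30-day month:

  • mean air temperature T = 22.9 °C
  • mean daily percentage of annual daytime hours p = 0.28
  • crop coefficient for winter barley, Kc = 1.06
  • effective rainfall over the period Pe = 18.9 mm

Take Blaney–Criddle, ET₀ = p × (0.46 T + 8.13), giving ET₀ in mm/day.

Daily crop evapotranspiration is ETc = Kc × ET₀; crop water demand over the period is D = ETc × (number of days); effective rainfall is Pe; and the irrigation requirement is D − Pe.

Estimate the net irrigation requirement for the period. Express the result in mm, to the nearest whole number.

147 mm

ET₀ = 0.28 × (0.46 × 22.9 + 8.13) = 0.28 × 18.664 = 5.2259 mm/d
ETc = Kc × ET₀ = 1.06 × 5.2259 = 5.5395 mm/d
Crop demand D = ETc × 30 d = 5.5395 × 30 = 166.185 mm
D − Pe = 166.185 − 18.9 = 147.285 mm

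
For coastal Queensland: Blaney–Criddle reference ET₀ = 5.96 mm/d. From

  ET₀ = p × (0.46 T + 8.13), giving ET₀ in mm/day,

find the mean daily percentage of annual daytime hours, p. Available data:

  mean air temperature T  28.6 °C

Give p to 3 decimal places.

p = ET₀ / (0.46 T + 8.13) = 5.96 / (0.46 × 28.6 + 8.13) = 5.96 / 21.286 = 0.2800

0.280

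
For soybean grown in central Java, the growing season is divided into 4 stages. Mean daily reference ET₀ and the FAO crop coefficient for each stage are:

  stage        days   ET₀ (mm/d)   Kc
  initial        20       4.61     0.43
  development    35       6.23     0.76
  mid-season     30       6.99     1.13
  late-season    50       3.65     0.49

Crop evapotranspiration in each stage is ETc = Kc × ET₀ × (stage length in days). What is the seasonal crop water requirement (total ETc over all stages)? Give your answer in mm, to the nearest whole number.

532 mm

initial: 0.43 × 4.61 × 20 = 39.65 mm
development: 0.76 × 6.23 × 35 = 165.72 mm
mid-season: 1.13 × 6.99 × 30 = 236.96 mm
late-season: 0.49 × 3.65 × 50 = 89.43 mm
Seasonal total = 531.76 mm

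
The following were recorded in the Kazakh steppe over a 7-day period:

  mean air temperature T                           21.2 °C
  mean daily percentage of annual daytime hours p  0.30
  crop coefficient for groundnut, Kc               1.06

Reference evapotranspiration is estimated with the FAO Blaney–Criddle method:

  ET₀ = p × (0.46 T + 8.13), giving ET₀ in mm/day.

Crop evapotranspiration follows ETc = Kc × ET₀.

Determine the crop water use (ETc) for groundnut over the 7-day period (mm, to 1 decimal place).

ET₀ = 0.30 × (0.46 × 21.2 + 8.13) = 0.30 × 17.882 = 5.3646 mm/d
ETc = Kc × ET₀ = 1.06 × 5.3646 = 5.6865 mm/d
Over 7 days: 5.6865 × 7 = 39.806 mm

39.8 mm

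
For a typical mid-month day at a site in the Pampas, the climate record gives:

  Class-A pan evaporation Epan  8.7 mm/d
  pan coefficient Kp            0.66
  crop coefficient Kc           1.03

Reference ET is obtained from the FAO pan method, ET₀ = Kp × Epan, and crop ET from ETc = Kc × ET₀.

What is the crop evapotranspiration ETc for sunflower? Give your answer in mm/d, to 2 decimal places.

ET₀ = 0.66 × 8.7 = 5.7420 mm/d
ETc = Kc × ET₀ = 1.03 × 5.7420 = 5.9143 mm/d

5.91 mm/d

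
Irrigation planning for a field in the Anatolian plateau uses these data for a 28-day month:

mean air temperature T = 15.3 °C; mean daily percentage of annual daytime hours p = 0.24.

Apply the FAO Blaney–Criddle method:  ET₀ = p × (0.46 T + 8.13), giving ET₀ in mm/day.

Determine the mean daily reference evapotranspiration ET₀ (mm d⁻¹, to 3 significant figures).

3.64 mm d⁻¹

ET₀ = 0.24 × (0.46 × 15.3 + 8.13) = 0.24 × 15.168 = 3.6403 mm/d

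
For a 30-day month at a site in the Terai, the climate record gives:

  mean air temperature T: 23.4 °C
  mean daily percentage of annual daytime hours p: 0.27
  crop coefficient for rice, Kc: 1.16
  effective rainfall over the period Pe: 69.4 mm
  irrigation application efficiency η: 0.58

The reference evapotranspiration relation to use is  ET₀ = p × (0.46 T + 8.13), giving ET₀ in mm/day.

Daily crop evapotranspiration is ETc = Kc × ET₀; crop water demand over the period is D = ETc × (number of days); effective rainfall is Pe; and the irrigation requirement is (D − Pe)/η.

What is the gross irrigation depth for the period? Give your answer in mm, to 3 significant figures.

ET₀ = 0.27 × (0.46 × 23.4 + 8.13) = 0.27 × 18.894 = 5.1014 mm/d
ETc = Kc × ET₀ = 1.16 × 5.1014 = 5.9176 mm/d
Crop demand D = ETc × 30 d = 5.9176 × 30 = 177.528 mm
D − Pe = 177.528 − 69.4 = 108.128 mm
Gross irrigation = 108.128 / 0.58 = 186.428 mm

186 mm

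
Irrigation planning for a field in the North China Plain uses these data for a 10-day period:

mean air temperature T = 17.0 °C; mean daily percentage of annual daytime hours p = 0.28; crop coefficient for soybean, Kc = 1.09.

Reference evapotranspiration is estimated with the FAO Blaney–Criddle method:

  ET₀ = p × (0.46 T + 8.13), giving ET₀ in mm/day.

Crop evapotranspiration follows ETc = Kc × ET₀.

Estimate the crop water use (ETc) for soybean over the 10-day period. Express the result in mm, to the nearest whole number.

ET₀ = 0.28 × (0.46 × 17.0 + 8.13) = 0.28 × 15.950 = 4.4660 mm/d
ETc = Kc × ET₀ = 1.09 × 4.4660 = 4.8679 mm/d
Over 10 days: 4.8679 × 10 = 48.679 mm

49 mm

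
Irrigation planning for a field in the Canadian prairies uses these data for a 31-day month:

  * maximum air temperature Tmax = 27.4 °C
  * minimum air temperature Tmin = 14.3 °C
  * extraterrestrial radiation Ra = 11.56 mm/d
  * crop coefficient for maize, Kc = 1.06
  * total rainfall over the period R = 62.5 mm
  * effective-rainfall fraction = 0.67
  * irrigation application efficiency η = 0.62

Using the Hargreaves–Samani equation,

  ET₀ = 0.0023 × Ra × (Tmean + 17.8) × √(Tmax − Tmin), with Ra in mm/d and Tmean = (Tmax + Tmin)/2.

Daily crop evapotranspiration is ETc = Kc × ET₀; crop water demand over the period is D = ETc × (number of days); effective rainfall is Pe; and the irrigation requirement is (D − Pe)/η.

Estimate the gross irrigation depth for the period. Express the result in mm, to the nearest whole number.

Tmean = (27.4 + 14.3)/2 = 20.85 °C
ET₀ = 0.0023 × 11.56 × (20.85 + 17.8) × √13.1 = 0.0023 × 11.56 × 38.65 × 3.6194 = 3.7194 mm/d
ETc = Kc × ET₀ = 1.06 × 3.7194 = 3.9426 mm/d
Crop demand D = ETc × 31 d = 3.9426 × 31 = 122.221 mm
Pe = 0.67 × 62.5 = 41.875 mm
D − Pe = 122.221 − 41.875 = 80.346 mm
Gross irrigation = 80.346 / 0.62 = 129.590 mm

130 mm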